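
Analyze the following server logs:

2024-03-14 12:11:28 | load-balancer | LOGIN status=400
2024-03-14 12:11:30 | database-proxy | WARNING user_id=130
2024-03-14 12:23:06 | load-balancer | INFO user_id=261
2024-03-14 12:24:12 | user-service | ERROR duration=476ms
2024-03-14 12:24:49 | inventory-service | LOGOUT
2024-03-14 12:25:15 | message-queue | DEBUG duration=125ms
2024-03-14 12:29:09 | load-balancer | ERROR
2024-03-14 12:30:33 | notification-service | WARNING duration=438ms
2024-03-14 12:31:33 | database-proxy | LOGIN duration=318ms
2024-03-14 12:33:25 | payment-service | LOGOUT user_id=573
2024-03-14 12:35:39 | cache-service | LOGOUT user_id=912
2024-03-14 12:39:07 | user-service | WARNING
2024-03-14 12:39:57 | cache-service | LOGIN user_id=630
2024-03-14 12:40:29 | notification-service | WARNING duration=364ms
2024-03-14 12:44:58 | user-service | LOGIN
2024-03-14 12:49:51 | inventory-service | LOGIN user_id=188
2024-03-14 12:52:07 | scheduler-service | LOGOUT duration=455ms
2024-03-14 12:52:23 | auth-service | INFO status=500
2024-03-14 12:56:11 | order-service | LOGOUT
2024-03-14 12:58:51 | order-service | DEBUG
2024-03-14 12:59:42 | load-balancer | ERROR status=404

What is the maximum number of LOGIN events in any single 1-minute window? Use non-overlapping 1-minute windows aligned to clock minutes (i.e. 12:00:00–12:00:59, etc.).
1

To find the burst window:

1. Divide the log period into non-overlapping 1-minute windows starting at 12:00
2. Count LOGIN events in each window
3. Find the window with maximum count
4. Maximum events in a window: 1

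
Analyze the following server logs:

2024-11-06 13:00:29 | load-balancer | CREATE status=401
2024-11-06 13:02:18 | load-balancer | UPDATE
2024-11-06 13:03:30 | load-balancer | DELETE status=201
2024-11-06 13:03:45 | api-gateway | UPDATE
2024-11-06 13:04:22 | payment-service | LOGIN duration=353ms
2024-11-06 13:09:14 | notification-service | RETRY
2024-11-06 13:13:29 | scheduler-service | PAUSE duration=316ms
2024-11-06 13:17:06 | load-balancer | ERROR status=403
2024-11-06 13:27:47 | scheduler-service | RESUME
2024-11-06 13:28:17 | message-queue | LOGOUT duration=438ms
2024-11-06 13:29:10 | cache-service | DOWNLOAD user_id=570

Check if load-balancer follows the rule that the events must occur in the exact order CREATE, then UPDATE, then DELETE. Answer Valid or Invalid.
Valid

To validate ordering:

1. Required order: CREATE → UPDATE → DELETE
2. Rule: the events must occur in the exact order CREATE, then UPDATE, then DELETE
3. Check actual order of events for load-balancer
4. Result: Valid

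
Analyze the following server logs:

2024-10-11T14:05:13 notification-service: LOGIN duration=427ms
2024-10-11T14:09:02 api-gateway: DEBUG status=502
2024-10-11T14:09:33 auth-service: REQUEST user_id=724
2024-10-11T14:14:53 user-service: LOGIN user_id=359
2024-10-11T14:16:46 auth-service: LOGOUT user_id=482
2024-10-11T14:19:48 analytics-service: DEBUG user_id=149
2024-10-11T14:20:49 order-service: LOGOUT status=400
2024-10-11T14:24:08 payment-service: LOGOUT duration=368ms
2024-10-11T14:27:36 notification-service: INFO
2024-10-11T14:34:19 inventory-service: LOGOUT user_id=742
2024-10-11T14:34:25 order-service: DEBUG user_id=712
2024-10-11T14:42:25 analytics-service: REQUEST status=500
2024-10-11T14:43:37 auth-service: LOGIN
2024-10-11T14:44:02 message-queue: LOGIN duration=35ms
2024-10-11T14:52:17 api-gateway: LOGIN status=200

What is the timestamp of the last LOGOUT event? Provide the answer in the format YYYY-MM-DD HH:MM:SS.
2024-10-11 14:34:19

To find the last event:

1. Filter for all LOGOUT events
2. Sort by timestamp
3. Select the last one
4. Timestamp: 2024-10-11 14:34:19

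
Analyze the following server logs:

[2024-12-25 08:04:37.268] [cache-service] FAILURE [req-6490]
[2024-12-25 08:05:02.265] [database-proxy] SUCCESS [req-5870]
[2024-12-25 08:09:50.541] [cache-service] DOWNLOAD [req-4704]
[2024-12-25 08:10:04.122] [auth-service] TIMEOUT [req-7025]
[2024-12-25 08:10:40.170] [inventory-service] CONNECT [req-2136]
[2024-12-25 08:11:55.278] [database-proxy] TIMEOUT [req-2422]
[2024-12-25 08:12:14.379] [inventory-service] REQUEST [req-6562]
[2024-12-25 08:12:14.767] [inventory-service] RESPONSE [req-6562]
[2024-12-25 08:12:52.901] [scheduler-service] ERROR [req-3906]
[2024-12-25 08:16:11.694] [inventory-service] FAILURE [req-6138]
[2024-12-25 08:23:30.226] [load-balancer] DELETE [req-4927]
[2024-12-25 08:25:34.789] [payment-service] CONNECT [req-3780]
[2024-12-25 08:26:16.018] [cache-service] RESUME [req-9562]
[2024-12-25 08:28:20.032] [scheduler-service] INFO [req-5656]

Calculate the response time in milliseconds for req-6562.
388

To calculate latency:

1. Find REQUEST with id req-6562: 2024-12-25 08:12:14.379
2. Find RESPONSE with id req-6562: 2024-12-25 08:12:14.767
3. Latency: 2024-12-25 08:12:14.767 - 2024-12-25 08:12:14.379 = 388ms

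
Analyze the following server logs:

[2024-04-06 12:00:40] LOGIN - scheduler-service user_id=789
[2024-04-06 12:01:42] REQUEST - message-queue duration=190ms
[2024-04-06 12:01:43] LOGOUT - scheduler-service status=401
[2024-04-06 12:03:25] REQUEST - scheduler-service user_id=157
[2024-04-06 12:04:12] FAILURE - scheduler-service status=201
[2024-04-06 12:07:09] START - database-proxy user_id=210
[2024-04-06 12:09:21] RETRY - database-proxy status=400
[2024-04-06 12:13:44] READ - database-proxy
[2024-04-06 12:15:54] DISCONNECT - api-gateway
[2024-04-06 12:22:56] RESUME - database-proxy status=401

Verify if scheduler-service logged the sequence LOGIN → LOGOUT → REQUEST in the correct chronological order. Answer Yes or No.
Yes

To verify sequence order:

1. Find all events in sequence LOGIN → LOGOUT → REQUEST for scheduler-service
2. Extract their timestamps
3. Check if timestamps are in ascending order
4. Result: Yes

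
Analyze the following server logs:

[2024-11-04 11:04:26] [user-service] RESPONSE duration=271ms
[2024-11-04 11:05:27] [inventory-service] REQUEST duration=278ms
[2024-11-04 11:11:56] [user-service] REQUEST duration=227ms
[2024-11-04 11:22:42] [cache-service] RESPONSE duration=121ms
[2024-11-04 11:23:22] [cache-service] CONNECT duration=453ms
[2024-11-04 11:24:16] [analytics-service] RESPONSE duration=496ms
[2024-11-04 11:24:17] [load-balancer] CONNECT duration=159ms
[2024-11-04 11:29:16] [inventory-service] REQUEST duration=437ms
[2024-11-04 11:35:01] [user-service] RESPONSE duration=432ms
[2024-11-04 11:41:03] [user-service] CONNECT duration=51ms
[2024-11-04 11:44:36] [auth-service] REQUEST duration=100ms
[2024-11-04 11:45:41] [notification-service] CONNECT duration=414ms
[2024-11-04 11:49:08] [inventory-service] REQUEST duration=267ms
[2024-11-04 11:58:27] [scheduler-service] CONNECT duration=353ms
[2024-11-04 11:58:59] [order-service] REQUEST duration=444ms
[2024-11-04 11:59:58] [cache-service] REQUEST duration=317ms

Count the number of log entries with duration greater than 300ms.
8

To count timeouts:

1. Threshold: 300ms
2. Extract duration from each log entry
3. Count entries where duration > 300
4. Timeout count: 8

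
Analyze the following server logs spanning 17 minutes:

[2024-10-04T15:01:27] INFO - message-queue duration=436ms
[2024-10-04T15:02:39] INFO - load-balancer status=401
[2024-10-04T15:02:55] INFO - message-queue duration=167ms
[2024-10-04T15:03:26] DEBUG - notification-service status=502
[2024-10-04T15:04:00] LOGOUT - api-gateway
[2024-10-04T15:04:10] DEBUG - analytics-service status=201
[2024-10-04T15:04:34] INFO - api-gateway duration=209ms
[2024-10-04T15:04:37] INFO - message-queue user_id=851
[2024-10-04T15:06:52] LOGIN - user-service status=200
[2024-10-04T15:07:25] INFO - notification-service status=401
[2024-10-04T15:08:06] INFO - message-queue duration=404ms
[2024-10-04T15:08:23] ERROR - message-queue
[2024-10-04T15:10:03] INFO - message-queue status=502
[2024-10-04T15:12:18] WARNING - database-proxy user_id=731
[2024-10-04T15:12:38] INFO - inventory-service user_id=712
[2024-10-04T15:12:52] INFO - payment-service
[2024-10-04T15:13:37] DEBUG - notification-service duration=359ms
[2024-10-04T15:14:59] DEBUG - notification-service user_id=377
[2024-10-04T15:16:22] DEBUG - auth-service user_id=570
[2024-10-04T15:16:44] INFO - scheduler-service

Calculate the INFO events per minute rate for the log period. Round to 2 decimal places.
0.65

To calculate the rate:

1. Count total INFO events: 11
2. Total time period: 17 minutes
3. Rate = 11 / 17 = 0.65 events per minute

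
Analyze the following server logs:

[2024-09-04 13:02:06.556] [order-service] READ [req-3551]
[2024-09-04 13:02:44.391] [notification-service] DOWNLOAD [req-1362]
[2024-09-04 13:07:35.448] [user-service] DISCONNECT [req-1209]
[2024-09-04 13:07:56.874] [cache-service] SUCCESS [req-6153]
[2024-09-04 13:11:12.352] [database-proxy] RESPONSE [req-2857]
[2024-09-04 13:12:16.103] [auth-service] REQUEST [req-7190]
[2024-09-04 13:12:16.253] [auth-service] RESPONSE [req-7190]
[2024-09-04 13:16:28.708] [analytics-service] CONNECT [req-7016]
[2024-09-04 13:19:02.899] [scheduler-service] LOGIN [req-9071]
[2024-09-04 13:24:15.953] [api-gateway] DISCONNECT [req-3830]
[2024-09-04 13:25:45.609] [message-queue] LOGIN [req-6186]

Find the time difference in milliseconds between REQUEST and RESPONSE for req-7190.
150

To calculate latency:

1. Find REQUEST with id req-7190: 2024-09-04 13:12:16.103
2. Find RESPONSE with id req-7190: 2024-09-04 13:12:16.253
3. Latency: 2024-09-04 13:12:16.253 - 2024-09-04 13:12:16.103 = 150ms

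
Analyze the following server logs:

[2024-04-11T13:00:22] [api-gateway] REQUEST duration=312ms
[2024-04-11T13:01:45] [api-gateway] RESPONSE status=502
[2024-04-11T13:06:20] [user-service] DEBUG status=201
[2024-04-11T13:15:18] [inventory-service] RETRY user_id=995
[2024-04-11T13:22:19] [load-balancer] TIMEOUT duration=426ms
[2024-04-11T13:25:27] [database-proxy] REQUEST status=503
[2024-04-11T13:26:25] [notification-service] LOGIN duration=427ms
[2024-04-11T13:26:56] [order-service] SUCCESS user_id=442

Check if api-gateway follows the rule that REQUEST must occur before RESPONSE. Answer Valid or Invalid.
Valid

To validate ordering:

1. Required order: REQUEST → RESPONSE
2. Rule: REQUEST must occur before RESPONSE
3. Check actual order of events for api-gateway
4. Result: Valid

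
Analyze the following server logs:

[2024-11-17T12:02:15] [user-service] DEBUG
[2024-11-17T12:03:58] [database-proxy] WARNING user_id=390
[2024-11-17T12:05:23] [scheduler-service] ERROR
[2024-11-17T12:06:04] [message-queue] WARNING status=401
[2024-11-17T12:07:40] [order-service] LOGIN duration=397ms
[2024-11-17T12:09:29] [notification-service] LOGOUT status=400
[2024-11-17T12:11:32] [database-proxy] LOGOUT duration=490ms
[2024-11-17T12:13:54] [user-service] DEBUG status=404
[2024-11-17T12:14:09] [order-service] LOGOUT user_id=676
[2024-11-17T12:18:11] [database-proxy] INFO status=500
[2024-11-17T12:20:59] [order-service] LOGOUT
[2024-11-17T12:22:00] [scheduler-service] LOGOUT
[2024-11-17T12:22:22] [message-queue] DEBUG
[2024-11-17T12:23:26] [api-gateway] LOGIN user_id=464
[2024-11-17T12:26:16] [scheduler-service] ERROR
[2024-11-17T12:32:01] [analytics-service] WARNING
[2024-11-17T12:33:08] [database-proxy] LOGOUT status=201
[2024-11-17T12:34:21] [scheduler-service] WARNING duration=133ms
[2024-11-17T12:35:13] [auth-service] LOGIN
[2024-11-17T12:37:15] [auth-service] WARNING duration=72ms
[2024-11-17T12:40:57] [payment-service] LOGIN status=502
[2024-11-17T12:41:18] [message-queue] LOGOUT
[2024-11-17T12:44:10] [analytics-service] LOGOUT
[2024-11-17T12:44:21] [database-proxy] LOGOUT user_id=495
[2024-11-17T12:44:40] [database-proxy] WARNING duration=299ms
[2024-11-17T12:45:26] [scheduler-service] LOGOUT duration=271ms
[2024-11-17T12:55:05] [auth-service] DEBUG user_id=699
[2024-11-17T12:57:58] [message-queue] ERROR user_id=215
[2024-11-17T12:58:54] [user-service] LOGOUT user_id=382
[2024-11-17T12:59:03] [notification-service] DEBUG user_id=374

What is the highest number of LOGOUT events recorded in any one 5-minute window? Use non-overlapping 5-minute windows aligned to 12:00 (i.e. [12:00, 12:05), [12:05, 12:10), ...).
3

To find the burst window:

1. Divide the log period into non-overlapping 5-minute windows starting at 12:00
2. Count LOGOUT events in each window
3. Find the window with maximum count
4. Maximum events in a window: 3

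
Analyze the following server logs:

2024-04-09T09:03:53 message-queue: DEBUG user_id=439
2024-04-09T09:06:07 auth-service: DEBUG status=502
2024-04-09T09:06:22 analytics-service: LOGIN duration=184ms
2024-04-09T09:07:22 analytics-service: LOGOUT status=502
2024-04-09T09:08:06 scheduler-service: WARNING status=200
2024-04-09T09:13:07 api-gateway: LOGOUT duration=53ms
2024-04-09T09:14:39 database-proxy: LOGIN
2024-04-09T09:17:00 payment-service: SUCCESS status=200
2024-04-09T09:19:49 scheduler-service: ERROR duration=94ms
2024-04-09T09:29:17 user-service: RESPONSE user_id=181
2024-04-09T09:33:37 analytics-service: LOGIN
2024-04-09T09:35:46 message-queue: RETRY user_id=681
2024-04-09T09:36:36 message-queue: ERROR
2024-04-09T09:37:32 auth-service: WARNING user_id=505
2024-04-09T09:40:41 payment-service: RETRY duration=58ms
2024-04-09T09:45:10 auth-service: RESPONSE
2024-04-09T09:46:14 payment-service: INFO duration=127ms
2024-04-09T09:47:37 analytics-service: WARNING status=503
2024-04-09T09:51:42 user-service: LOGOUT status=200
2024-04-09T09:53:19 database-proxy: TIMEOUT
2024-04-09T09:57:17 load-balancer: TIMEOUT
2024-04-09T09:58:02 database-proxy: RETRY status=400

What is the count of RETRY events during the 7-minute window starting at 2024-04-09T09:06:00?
0

To count events in the time window:

1. Window boundaries: 2024-04-09T09:06:00 to 2024-04-09T09:13:00
2. Filter for RETRY events within this window
3. Count matching events: 0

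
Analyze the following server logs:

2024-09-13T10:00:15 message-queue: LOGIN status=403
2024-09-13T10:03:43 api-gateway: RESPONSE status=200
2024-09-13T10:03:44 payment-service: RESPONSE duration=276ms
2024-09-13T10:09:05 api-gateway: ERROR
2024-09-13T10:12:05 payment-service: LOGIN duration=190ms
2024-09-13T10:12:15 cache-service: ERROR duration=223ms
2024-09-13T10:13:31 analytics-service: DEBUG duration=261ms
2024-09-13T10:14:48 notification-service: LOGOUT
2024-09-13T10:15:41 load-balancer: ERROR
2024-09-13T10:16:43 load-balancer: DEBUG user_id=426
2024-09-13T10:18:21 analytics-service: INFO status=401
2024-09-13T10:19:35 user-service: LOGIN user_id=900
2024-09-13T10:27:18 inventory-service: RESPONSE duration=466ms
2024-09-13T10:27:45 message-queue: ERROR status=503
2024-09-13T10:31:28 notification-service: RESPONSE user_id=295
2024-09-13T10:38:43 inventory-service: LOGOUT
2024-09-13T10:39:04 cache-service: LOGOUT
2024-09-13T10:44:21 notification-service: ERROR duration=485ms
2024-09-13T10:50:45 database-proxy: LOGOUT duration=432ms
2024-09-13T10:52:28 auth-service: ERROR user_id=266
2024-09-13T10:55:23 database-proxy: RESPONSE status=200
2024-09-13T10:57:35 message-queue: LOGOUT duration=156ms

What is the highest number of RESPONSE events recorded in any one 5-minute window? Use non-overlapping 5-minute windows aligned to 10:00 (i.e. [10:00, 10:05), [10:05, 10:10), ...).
2

To find the burst window:

1. Divide the log period into non-overlapping 5-minute windows starting at 10:00
2. Count RESPONSE events in each window
3. Find the window with maximum count
4. Maximum events in a window: 2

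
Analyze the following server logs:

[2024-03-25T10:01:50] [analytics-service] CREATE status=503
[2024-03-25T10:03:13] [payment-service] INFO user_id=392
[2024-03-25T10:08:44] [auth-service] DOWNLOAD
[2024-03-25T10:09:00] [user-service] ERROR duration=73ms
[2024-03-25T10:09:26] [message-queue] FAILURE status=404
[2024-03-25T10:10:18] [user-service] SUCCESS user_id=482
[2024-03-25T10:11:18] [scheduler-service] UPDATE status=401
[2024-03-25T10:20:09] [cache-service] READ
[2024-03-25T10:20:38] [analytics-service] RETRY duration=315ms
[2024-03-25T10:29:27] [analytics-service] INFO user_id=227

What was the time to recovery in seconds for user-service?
78

To calculate recovery time:

1. Find ERROR event for user-service: 2024-03-25T10:09:00
2. Find next SUCCESS event for user-service: 2024-03-25T10:10:18
3. Recovery time: 2024-03-25T10:10:18 - 2024-03-25T10:09:00 = 78 seconds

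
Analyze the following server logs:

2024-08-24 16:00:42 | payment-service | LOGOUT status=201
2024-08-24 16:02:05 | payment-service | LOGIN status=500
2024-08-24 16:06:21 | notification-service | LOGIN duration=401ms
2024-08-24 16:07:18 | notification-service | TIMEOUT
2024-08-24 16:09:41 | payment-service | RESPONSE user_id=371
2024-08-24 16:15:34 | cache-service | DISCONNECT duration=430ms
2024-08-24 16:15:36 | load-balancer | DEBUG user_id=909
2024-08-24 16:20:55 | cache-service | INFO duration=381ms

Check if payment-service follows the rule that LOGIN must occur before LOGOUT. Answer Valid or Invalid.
Invalid

To validate ordering:

1. Required order: LOGIN → LOGOUT
2. Rule: LOGIN must occur before LOGOUT
3. Check actual order of events for payment-service
4. Result: Invalid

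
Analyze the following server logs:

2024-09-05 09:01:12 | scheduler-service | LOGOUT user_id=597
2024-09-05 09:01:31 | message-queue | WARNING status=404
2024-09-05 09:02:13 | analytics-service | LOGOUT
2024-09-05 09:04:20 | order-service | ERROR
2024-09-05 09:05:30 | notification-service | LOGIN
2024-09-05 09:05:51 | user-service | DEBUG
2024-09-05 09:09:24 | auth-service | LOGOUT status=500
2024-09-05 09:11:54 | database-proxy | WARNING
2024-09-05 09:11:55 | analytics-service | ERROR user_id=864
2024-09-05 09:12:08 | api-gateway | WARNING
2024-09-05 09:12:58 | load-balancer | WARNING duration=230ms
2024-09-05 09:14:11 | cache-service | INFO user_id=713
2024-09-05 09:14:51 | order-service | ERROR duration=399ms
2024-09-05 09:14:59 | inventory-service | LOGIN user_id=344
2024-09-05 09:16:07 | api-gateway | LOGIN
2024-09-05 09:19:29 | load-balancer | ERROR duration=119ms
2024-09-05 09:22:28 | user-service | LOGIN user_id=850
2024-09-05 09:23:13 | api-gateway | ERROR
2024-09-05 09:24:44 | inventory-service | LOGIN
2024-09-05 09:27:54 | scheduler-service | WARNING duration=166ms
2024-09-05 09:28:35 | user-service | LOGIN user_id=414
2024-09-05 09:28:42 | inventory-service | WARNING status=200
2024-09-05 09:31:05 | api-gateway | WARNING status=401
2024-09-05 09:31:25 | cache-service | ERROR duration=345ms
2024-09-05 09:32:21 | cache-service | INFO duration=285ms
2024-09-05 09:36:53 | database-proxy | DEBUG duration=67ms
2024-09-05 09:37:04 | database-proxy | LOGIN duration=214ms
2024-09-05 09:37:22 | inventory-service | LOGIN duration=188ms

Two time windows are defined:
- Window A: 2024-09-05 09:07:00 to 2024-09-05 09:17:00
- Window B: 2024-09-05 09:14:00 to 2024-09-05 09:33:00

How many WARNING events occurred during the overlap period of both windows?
0

To find overlap events:

1. Window A: 2024-09-05 09:07:00 to 2024-09-05 09:17:00
2. Window B: 2024-09-05 09:14:00 to 2024-09-05 09:33:00
3. Overlap period: 2024-09-05 09:14:00 to 2024-09-05 09:17:00
4. Count WARNING events in overlap: 0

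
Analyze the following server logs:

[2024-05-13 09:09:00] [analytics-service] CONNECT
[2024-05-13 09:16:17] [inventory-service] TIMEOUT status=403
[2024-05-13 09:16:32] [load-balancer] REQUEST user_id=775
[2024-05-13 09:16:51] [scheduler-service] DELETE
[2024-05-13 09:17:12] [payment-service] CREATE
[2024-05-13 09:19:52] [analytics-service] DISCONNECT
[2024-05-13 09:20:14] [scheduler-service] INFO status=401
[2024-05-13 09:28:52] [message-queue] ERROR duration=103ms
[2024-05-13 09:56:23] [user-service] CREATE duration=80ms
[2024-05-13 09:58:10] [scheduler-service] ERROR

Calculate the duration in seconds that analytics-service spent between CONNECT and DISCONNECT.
652

To calculate state duration:

1. Find CONNECT event for analytics-service: 2024-05-13 09:09:00
2. Find DISCONNECT event for analytics-service: 2024-05-13 09:19:52
3. Calculate duration: 2024-05-13 09:19:52 - 2024-05-13 09:09:00 = 652 seconds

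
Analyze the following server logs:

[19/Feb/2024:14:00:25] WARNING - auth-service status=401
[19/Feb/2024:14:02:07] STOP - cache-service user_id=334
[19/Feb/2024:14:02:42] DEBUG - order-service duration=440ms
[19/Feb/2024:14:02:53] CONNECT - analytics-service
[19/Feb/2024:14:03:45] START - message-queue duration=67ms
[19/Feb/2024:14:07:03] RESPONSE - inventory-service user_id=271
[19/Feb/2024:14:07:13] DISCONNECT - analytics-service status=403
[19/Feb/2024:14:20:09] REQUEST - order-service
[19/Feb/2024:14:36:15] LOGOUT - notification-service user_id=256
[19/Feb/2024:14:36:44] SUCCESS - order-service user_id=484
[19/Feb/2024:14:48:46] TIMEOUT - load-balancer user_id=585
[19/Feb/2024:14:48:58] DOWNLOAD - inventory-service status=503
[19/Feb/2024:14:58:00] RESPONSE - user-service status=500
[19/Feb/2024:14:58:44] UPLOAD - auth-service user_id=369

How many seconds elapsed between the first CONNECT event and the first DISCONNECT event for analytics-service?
260

To find the time between events:

1. Locate the first CONNECT event for analytics-service: 19/Feb/2024:14:02:53
2. Locate the first DISCONNECT event for analytics-service: 19/Feb/2024:14:07:13
3. Calculate the difference: 19/Feb/2024:14:07:13 - 19/Feb/2024:14:02:53 = 260 seconds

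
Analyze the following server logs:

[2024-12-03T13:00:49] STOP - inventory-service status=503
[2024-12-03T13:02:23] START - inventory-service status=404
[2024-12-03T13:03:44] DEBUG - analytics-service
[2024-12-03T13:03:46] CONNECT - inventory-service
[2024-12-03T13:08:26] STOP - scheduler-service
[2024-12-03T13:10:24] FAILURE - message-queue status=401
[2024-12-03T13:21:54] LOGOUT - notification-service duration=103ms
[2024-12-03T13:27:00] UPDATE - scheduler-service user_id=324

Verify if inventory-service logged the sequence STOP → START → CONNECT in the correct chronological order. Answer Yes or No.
Yes

To verify sequence order:

1. Find all events in sequence STOP → START → CONNECT for inventory-service
2. Extract their timestamps
3. Check if timestamps are in ascending order
4. Result: Yes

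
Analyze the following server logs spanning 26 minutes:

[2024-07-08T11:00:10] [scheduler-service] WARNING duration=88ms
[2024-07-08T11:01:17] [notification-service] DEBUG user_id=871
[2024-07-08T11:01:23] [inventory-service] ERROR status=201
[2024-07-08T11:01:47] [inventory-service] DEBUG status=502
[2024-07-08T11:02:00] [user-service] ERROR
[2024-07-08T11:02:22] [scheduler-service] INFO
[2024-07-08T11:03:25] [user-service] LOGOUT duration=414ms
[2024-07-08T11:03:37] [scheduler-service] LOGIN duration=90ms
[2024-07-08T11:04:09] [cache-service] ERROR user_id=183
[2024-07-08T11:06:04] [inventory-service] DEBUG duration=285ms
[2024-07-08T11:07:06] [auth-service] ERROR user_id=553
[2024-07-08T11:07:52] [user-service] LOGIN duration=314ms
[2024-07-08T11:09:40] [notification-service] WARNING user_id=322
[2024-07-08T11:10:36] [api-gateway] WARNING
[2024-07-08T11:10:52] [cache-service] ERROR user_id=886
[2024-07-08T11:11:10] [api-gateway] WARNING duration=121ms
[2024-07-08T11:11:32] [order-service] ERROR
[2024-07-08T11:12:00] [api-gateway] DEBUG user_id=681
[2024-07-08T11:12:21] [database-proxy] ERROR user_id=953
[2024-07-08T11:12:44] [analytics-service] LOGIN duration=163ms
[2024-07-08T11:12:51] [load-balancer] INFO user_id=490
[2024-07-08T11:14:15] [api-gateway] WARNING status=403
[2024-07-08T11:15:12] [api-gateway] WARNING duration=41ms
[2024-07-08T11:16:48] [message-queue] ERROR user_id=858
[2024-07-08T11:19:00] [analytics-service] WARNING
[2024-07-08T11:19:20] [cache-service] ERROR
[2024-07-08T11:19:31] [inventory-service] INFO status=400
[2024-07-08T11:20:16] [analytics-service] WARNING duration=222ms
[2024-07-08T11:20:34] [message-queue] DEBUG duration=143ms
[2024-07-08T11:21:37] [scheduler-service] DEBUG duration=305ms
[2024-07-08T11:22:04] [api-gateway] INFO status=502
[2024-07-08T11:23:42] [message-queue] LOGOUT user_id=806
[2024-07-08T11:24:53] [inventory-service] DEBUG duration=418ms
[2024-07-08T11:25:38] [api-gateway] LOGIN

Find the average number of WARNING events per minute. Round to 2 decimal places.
0.31

To calculate the rate:

1. Count total WARNING events: 8
2. Total time period: 26 minutes
3. Rate = 8 / 26 = 0.31 events per minute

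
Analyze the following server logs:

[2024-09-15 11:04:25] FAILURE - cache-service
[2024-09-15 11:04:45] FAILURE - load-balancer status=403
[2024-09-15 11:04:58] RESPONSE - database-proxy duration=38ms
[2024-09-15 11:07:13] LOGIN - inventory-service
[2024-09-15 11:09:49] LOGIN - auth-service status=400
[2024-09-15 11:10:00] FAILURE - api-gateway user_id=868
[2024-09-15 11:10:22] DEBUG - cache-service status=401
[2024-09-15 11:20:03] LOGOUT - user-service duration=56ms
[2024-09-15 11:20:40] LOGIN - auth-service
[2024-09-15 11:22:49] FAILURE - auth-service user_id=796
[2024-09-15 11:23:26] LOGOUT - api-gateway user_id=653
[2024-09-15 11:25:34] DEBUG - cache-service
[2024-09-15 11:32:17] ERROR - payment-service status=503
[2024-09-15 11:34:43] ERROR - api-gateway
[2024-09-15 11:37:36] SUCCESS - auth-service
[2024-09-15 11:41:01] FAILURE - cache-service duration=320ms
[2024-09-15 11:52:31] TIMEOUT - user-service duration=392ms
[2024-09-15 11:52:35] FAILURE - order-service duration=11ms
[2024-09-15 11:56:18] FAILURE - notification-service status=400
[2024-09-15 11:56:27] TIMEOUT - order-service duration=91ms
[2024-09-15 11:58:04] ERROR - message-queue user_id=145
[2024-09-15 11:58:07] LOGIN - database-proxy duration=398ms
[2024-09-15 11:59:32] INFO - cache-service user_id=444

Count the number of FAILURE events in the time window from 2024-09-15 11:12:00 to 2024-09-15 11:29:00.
1

To count events in the time window:

1. Window boundaries: 2024-09-15 11:12:00 to 2024-09-15 11:29:00
2. Filter for FAILURE events within this window
3. Count matching events: 1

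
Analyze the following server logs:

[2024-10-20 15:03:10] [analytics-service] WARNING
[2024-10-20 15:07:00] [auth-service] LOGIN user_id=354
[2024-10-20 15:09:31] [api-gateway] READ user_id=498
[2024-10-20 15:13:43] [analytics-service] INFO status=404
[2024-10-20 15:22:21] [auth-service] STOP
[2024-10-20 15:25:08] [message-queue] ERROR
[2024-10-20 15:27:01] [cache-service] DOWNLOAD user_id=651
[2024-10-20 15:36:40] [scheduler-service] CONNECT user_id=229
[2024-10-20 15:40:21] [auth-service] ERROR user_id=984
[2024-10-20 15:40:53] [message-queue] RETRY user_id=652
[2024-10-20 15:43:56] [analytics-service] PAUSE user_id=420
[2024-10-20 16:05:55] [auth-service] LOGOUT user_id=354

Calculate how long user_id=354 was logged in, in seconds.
3535

To calculate session duration:

1. Find LOGIN event for user_id=354: 2024-10-20 15:07:00
2. Find LOGOUT event for user_id=354: 2024-10-20 16:05:55
3. Session duration: 2024-10-20 16:05:55 - 2024-10-20 15:07:00 = 3535 seconds (58 minutes)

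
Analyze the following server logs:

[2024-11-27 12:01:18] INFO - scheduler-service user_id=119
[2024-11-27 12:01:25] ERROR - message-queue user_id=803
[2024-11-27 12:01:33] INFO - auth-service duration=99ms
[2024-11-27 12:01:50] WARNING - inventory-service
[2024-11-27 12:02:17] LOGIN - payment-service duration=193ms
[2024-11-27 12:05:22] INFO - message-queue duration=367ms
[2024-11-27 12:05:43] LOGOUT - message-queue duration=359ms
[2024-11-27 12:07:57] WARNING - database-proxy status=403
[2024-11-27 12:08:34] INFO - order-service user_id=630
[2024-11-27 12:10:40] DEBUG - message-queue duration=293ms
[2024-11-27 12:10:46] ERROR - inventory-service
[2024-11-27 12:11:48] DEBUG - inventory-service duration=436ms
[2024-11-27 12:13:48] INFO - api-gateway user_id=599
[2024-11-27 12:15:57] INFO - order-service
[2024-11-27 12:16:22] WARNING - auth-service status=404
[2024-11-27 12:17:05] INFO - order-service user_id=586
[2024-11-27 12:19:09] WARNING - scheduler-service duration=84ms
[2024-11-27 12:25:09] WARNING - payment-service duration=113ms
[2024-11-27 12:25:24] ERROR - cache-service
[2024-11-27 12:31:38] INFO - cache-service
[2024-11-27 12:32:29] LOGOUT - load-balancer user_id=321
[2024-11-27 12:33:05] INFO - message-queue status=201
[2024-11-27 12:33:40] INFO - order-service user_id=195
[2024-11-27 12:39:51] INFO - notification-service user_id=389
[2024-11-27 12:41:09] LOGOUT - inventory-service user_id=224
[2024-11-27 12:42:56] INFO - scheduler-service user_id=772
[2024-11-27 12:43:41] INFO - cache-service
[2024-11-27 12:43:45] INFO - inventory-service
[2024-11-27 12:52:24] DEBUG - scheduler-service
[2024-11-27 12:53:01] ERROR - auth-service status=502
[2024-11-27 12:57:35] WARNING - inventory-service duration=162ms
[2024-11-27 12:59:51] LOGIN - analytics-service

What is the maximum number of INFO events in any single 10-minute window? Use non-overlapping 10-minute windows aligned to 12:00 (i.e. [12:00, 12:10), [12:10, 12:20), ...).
4

To find the burst window:

1. Divide the log period into non-overlapping 10-minute windows starting at 12:00
2. Count INFO events in each window
3. Find the window with maximum count
4. Maximum events in a window: 4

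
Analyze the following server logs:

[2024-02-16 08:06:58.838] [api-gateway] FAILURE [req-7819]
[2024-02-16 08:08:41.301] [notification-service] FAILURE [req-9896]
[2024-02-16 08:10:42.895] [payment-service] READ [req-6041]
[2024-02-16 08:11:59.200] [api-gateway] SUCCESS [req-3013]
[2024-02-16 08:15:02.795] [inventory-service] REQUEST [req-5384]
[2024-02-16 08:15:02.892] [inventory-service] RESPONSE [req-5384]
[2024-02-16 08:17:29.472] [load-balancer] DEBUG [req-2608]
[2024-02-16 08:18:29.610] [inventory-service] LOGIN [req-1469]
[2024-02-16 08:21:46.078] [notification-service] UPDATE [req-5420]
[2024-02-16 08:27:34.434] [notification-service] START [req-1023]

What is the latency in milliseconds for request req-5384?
97

To calculate latency:

1. Find REQUEST with id req-5384: 2024-02-16 08:15:02.795
2. Find RESPONSE with id req-5384: 2024-02-16 08:15:02.892
3. Latency: 2024-02-16 08:15:02.892 - 2024-02-16 08:15:02.795 = 97ms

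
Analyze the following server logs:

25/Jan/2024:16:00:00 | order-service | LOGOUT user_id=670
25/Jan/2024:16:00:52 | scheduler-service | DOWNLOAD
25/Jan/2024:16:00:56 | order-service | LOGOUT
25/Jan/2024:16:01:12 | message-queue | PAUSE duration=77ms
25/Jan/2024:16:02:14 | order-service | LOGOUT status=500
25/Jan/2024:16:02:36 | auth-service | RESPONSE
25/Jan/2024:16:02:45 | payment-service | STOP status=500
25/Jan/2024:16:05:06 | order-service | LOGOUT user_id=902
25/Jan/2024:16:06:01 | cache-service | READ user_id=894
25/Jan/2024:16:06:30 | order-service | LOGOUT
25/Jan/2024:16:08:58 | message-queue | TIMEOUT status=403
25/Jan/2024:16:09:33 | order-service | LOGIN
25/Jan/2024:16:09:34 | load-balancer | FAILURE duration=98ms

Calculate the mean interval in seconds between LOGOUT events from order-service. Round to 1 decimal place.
97.5

To calculate average interval:

1. Find all LOGOUT events for order-service in order
2. Calculate time gaps between consecutive events
3. Compute mean of gaps: 390 / 4 = 97.5 seconds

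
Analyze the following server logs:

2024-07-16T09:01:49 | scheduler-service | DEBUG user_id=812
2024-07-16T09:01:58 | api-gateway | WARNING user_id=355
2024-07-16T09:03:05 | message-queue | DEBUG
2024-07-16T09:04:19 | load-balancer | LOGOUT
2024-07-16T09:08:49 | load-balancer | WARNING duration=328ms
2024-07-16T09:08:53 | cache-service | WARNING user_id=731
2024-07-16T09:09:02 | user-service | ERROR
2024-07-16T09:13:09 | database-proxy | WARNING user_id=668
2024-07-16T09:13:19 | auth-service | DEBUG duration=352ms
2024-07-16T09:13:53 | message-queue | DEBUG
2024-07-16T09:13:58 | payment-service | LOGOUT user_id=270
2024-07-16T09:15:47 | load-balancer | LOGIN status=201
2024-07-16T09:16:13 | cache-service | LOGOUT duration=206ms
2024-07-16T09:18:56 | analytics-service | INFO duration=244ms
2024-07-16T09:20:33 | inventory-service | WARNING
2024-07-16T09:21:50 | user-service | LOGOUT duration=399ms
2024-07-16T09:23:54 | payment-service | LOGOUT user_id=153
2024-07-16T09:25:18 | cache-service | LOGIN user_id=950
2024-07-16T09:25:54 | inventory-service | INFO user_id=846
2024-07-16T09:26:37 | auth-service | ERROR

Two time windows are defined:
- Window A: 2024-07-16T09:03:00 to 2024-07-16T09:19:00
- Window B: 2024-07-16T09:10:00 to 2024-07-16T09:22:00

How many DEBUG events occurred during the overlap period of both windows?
2

To find overlap events:

1. Window A: 2024-07-16T09:03:00 to 2024-07-16T09:19:00
2. Window B: 2024-07-16T09:10:00 to 2024-07-16T09:22:00
3. Overlap period: 2024-07-16T09:10:00 to 2024-07-16T09:19:00
4. Count DEBUG events in overlap: 2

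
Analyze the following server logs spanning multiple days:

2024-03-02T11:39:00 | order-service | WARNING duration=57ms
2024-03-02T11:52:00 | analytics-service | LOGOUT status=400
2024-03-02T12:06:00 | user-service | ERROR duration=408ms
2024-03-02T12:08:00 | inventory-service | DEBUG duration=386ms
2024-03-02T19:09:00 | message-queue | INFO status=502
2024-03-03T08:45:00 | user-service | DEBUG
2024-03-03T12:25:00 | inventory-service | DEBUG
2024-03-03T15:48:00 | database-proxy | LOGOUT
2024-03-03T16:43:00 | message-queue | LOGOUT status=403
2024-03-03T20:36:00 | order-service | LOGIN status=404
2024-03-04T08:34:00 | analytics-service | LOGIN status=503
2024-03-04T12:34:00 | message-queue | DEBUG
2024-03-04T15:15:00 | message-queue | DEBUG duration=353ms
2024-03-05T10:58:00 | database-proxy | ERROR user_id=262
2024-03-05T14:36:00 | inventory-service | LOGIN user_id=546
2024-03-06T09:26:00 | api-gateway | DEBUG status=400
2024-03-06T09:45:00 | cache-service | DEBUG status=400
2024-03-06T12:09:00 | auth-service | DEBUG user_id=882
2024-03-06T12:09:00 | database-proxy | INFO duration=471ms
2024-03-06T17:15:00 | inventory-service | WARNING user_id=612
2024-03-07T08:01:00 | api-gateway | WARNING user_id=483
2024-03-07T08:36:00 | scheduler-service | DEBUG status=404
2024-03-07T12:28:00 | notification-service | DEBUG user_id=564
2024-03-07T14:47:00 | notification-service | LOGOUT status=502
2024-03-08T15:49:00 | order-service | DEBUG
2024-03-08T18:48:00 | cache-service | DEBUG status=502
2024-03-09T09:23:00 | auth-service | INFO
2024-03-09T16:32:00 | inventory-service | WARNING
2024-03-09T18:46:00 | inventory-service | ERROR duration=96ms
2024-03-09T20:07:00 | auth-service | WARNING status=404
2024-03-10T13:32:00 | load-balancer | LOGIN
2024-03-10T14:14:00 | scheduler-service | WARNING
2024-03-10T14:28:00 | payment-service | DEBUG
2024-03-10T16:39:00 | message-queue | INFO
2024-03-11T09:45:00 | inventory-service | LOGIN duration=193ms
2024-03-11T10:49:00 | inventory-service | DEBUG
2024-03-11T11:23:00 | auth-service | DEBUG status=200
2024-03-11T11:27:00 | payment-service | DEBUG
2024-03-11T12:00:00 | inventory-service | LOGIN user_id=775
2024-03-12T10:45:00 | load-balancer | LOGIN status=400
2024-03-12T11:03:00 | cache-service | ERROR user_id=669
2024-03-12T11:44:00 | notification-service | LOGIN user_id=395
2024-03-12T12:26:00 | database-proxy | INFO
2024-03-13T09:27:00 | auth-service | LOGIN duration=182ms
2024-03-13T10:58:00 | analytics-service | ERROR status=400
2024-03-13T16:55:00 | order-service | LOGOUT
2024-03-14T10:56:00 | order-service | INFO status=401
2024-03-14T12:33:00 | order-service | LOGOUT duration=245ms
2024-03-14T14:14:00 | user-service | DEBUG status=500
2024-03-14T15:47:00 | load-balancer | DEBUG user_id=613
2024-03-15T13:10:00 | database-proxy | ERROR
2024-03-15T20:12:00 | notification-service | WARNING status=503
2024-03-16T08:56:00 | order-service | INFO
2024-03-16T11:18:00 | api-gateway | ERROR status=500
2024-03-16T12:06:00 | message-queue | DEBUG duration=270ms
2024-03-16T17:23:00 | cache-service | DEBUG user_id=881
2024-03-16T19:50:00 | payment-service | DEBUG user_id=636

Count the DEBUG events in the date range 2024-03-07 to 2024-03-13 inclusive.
8

To filter by date range:

1. Date range: 2024-03-07 through 2024-03-13, both dates inclusive
2. Filter for DEBUG events whose date falls in this range
3. Count matching events: 8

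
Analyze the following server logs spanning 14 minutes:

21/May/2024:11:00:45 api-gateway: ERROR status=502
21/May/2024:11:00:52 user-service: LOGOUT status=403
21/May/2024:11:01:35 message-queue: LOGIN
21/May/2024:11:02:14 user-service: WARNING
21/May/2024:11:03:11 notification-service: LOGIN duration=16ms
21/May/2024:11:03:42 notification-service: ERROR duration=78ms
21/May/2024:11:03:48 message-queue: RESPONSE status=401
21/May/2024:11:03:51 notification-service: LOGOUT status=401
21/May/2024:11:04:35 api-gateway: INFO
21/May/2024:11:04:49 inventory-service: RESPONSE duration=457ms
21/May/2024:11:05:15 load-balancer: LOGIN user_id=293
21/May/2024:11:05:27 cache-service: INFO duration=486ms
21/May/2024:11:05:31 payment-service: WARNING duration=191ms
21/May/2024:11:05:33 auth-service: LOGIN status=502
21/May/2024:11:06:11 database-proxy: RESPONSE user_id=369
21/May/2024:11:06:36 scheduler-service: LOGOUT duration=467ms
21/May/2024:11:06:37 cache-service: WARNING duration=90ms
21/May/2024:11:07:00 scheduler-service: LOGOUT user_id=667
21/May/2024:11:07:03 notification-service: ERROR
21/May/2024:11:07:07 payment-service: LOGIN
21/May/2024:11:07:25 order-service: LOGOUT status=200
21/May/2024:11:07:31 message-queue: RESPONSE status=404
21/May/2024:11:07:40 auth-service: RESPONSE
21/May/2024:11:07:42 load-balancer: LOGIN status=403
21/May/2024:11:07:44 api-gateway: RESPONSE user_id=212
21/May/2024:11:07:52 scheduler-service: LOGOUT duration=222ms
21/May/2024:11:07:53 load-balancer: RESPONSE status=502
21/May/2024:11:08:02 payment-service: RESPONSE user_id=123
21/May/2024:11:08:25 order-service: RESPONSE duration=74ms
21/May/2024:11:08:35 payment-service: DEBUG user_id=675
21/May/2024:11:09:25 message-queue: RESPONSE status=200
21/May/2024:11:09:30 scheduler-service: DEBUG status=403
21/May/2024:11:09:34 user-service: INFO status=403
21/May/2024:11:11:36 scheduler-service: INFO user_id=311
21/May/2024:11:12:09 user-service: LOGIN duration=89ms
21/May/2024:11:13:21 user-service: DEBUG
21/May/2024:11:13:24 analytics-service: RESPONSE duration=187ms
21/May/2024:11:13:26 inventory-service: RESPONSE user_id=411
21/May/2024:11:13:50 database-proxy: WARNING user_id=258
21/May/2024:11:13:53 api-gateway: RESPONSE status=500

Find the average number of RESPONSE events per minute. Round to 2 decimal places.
0.93

To calculate the rate:

1. Count total RESPONSE events: 13
2. Total time period: 14 minutes
3. Rate = 13 / 14 = 0.93 events per minute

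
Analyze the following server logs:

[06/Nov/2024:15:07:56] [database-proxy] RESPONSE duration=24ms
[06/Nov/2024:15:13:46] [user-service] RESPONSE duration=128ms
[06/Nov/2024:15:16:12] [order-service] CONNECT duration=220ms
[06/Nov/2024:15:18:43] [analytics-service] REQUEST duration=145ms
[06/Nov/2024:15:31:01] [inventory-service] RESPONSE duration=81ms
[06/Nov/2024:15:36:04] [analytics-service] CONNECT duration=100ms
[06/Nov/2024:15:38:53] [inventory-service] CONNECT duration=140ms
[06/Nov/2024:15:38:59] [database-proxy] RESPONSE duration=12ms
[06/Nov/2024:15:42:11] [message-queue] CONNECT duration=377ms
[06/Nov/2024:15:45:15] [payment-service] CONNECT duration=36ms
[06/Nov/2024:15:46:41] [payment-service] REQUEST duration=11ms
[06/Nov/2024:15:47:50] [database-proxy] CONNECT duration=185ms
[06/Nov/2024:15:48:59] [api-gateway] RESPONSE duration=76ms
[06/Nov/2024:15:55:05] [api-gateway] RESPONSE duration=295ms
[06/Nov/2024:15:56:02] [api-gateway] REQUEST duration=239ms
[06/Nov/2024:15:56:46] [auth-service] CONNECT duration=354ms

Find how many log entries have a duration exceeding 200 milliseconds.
5

To count timeouts:

1. Threshold: 200ms
2. Extract duration from each log entry
3. Count entries where duration > 200
4. Timeout count: 5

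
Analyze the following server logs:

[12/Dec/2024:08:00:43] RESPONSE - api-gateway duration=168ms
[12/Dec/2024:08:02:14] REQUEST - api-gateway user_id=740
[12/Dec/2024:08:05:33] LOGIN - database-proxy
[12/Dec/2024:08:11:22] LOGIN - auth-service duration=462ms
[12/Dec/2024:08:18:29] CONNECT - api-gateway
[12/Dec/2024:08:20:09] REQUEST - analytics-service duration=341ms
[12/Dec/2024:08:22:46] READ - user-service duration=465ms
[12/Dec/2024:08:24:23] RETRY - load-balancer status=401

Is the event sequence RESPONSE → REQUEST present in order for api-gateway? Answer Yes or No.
Yes

To verify sequence order:

1. Find all events in sequence RESPONSE → REQUEST for api-gateway
2. Extract their timestamps
3. Check if timestamps are in ascending order
4. Result: Yes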